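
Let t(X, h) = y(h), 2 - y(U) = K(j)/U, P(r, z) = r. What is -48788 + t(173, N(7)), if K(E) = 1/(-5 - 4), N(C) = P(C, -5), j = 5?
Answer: -3073517/63 ≈ -48786.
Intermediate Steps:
N(C) = C
K(E) = -⅑ (K(E) = 1/(-9) = -⅑)
y(U) = 2 + 1/(9*U) (y(U) = 2 - (-1)/(9*U) = 2 + 1/(9*U))
t(X, h) = 2 + 1/(9*h)
-48788 + t(173, N(7)) = -48788 + (2 + (⅑)/7) = -48788 + (2 + (⅑)*(⅐)) = -48788 + (2 + 1/63) = -48788 + 127/63 = -3073517/63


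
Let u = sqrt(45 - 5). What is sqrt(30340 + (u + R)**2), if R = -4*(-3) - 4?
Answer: 2*sqrt(7611 + 8*sqrt(10)) ≈ 174.77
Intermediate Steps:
R = 8 (R = 12 - 4 = 8)
u = 2*sqrt(10) (u = sqrt(40) = 2*sqrt(10) ≈ 6.3246)
sqrt(30340 + (u + R)**2) = sqrt(30340 + (2*sqrt(10) + 8)**2) = sqrt(30340 + (8 + 2*sqrt(10))**2)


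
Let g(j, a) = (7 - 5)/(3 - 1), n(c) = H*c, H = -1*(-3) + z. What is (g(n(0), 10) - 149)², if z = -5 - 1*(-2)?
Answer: 21904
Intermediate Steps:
z = -3 (z = -5 + 2 = -3)
H = 0 (H = -1*(-3) - 3 = 3 - 3 = 0)
n(c) = 0 (n(c) = 0*c = 0)
g(j, a) = 1 (g(j, a) = 2/2 = 2*(½) = 1)
(g(n(0), 10) - 149)² = (1 - 149)² = (-148)² = 21904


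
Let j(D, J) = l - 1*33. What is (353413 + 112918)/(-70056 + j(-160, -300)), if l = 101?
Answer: -466331/69988 ≈ -6.6630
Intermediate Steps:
j(D, J) = 68 (j(D, J) = 101 - 1*33 = 101 - 33 = 68)
(353413 + 112918)/(-70056 + j(-160, -300)) = (353413 + 112918)/(-70056 + 68) = 466331/(-69988) = 466331*(-1/69988) = -466331/69988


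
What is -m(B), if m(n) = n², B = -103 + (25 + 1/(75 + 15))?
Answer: -49266361/8100 ≈ -6082.3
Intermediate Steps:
B = -7019/90 (B = -103 + (25 + 1/90) = -103 + 2251/90 = -7019/90 ≈ -77.989)
-m(B) = -(-7019/90)² = -1*49266361/8100 = -49266361/8100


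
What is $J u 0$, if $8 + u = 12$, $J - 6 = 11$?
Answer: $0$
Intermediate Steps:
$J = 17$ ($J = 6 + 11 = 17$)
$u = 4$ ($u = -8 + 12 = 4$)
$J u 0 = 17 \cdot 4 \cdot 0 = 68 \cdot 0 = 0$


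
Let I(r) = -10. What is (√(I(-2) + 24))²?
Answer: 14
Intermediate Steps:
(√(I(-2) + 24))² = (√(-10 + 24))² = (√14)² = 14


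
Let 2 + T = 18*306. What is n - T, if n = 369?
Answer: -5137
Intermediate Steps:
T = 5506 (T = -2 + 18*306 = -2 + 5508 = 5506)
n - T = 369 - 1*5506 = 369 - 5506 = -5137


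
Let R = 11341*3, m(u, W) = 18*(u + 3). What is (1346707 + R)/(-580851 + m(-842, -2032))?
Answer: -1380730/595953 ≈ -2.3168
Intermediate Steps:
m(u, W) = 54 + 18*u (m(u, W) = 18*(3 + u) = 54 + 18*u)
R = 34023
(1346707 + R)/(-580851 + m(-842, -2032)) = (1346707 + 34023)/(-580851 + (54 + 18*(-842))) = 1380730/(-580851 + (54 - 15156)) = 1380730/(-580851 - 15102) = 1380730/(-595953) = 1380730*(-1/595953) = -1380730/595953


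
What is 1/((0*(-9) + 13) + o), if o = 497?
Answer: 1/510 ≈ 0.0019608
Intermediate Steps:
1/((0*(-9) + 13) + o) = 1/((0*(-9) + 13) + 497) = 1/((0 + 13) + 497) = 1/(13 + 497) = 1/510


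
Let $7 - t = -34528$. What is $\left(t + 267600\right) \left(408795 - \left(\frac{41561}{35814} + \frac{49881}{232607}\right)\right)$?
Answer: $\frac{1028917992741945946615}{8330587098} \approx 1.2351 \cdot 10^{11}$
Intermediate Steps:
$t = 34535$ ($t = 7 - -34528 = 7 + 34528 = 34535$)
$\left(t + 267600\right) \left(408795 - \left(\frac{41561}{35814} + \frac{49881}{232607}\right)\right) = \left(34535 + 267600\right) \left(408795 - \left(\frac{41561}{35814} + \frac{49881}{232607}\right)\right) = 302135 \left(408795 - \frac{11453817661}{8330587098}\right) = 302135 \cdot \frac{3405490898909249}{8330587098} = \frac{1028917992741945946615}{8330587098}$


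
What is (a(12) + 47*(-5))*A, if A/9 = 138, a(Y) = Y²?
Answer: -113022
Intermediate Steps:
A = 1242 (A = 9*138 = 1242)
(a(12) + 47*(-5))*A = (12² + 47*(-5))*1242 = (144 - 235)*1242 = -91*1242 = -113022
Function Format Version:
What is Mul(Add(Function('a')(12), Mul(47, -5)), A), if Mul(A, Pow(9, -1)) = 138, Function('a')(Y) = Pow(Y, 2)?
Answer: -113022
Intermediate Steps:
A = 1242 (A = Mul(9, 138) = 1242)
Mul(Add(Function('a')(12), Mul(47, -5)), A) = Mul(Add(Pow(12, 2), Mul(47, -5)), 1242) = Mul(Add(144, -235), 1242) = Mul(-91, 1242) = -113022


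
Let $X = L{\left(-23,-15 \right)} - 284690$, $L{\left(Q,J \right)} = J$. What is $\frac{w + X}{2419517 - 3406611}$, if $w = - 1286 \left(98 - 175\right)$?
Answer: $\frac{185683}{987094} \approx 0.18811$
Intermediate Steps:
$w = 99022$ ($w = - 1286 \left(98 - 175\right) = \left(-1286\right) \left(-77\right) = 99022$)
$X = -284705$ ($X = -15 - 284690 = -284705$)
$\frac{w + X}{2419517 - 3406611} = \frac{99022 - 284705}{2419517 - 3406611} = - \frac{185683}{-987094} = \left(-185683\right) \left(- \frac{1}{987094}\right) = \frac{185683}{987094}$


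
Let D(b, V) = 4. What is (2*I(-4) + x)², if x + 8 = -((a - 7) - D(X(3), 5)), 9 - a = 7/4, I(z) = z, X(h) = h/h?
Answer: 2401/16 ≈ 150.06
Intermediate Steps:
X(h) = 1
a = 29/4 (a = 9 - 7/4 = 29/4 ≈ 7.2500)
x = -17/4 (x = -8 - ((29/4 - 7) - 1*4) = -8 - (¼ - 4) = -8 - 1*(-15/4) = -8 + 15/4 = -17/4 ≈ -4.2500)
(2*I(-4) + x)² = (2*(-4) - 17/4)² = (-8 - 17/4)² = (-49/4)² = 2401/16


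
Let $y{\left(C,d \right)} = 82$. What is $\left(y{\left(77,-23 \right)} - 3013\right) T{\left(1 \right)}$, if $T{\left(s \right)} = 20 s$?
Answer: $-58620$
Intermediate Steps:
$\left(y{\left(77,-23 \right)} - 3013\right) T{\left(1 \right)} = \left(82 - 3013\right) 20 \cdot 1 = \left(82 - 3013\right) 20 = \left(-2931\right) 20 = -58620$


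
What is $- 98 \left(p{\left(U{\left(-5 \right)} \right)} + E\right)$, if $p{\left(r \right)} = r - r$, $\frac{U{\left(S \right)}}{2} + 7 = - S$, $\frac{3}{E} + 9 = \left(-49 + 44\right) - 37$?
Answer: $\frac{98}{17} \approx 5.7647$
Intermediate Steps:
$E = - \frac{1}{17}$ ($E = \frac{3}{-9 + \left(\left(-49 + 44\right) - 37\right)} = \frac{3}{-9 - 42} = \frac{3}{-51} = 3 \left(- \frac{1}{51}\right) = - \frac{1}{17} \approx -0.058824$)
$U{\left(S \right)} = -14 - 2 S$ ($U{\left(S \right)} = -14 + 2 \left(- S\right) = -14 - 2 S$)
$p{\left(r \right)} = 0$
$- 98 \left(p{\left(U{\left(-5 \right)} \right)} + E\right) = - 98 \left(0 - \frac{1}{17}\right) = \left(-98\right) \left(- \frac{1}{17}\right) = \frac{98}{17}$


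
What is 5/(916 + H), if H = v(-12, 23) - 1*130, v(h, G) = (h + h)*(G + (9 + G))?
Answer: -5/534 ≈ -0.0093633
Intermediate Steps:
v(h, G) = 2*h*(9 + 2*G) (v(h, G) = (2*h)*(9 + 2*G) = 2*h*(9 + 2*G))
H = -1450 (H = 2*(-12)*(9 + 2*23) - 1*130 = 2*(-12)*(9 + 46) - 130 = 2*(-12)*55 - 130 = -1320 - 130 = -1450)
5/(916 + H) = 5/(916 - 1450) = 5/(-534) = -1/534*5 = -5/534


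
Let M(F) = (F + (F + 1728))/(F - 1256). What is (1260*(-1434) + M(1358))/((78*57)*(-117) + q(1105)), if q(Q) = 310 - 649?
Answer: 92146618/26546571 ≈ 3.4711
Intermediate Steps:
q(Q) = -339
M(F) = (1728 + 2*F)/(-1256 + F) (M(F) = (F + (1728 + F))/(-1256 + F) = (1728 + 2*F)/(-1256 + F))
(1260*(-1434) + M(1358))/((78*57)*(-117) + q(1105)) = (1260*(-1434) + 2*(864 + 1358)/(-1256 + 1358))/((78*57)*(-117) - 339) = (-1806840 + 2*2222/102)/(4446*(-117) - 339) = (-1806840 + 2*(1/102)*2222)/(-520182 - 339) = (-1806840 + 2222/51)/(-520521) = -92146618/51*(-1/520521) = 92146618/26546571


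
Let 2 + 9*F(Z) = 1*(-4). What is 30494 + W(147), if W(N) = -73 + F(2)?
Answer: 91261/3 ≈ 30420.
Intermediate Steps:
F(Z) = -2/3 (F(Z) = -2/9 + (1*(-4))/9 = -2/9 + (1/9)*(-4) = -2/9 - 4/9 = -2/3)
W(N) = -221/3 (W(N) = -73 - 2/3 = -221/3)
30494 + W(147) = 30494 - 221/3 = 91261/3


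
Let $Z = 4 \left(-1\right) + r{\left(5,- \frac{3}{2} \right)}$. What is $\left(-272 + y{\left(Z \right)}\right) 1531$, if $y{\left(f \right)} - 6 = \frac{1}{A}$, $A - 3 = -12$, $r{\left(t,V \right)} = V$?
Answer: $- \frac{3666745}{9} \approx -4.0742 \cdot 10^{5}$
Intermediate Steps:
$A = -9$ ($A = 3 - 12 = -9$)
$Z = - \frac{11}{2}$ ($Z = 4 \left(-1\right) - \frac{3}{2} = -4 - \frac{3}{2} = - \frac{11}{2} \approx -5.5$)
$y{\left(f \right)} = \frac{53}{9}$ ($y{\left(f \right)} = 6 + \frac{1}{-9} = 6 - \frac{1}{9} = \frac{53}{9}$)
$\left(-272 + y{\left(Z \right)}\right) 1531 = \left(-272 + \frac{53}{9}\right) 1531 = \left(- \frac{2395}{9}\right) 1531 = - \frac{3666745}{9}$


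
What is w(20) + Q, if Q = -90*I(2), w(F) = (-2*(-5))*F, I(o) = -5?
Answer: 650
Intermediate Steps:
w(F) = 10*F
Q = 450 (Q = -90*(-5) = 450)
w(20) + Q = 10*20 + 450 = 200 + 450 = 650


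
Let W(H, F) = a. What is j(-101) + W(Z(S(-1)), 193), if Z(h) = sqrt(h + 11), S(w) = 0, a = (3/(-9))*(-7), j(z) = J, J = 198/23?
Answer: 755/69 ≈ 10.942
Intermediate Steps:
J = 198/23 (J = 198*(1/23) = 198/23 ≈ 8.6087)
j(z) = 198/23
a = 7/3 (a = (3*(-1/9))*(-7) = -1/3*(-7) = 7/3 ≈ 2.3333)
Z(h) = sqrt(11 + h)
W(H, F) = 7/3
j(-101) + W(Z(S(-1)), 193) = 198/23 + 7/3 = 755/69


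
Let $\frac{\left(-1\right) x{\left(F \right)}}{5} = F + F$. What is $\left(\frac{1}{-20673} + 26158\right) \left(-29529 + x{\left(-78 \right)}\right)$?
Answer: $- \frac{5182144603139}{6891} \approx -7.5202 \cdot 10^{8}$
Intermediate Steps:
$x{\left(F \right)} = - 10 F$ ($x{\left(F \right)} = - 5 \left(F + F\right) = - 5 \cdot 2 F = - 10 F$)
$\left(\frac{1}{-20673} + 26158\right) \left(-29529 + x{\left(-78 \right)}\right) = \left(\frac{1}{-20673} + 26158\right) \left(-29529 - -780\right) = \left(- \frac{1}{20673} + 26158\right) \left(-29529 + 780\right) = \frac{540764333}{20673} \left(-28749\right) = - \frac{5182144603139}{6891}$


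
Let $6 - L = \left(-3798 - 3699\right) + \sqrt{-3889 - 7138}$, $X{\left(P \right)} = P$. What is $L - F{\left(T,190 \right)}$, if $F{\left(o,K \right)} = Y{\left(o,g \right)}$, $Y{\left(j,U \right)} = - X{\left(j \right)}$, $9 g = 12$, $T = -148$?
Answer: $7355 - i \sqrt{11027} \approx 7355.0 - 105.01 i$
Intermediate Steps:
$g = \frac{4}{3}$ ($g = \frac{1}{9} \cdot 12 = \frac{4}{3} \approx 1.3333$)
$Y{\left(j,U \right)} = - j$
$F{\left(o,K \right)} = - o$
$L = 7503 - i \sqrt{11027}$ ($L = 6 - \left(\left(-3798 - 3699\right) + \sqrt{-3889 - 7138}\right) = 6 - \left(-7497 + \sqrt{-11027}\right) = 6 - \left(-7497 + i \sqrt{11027}\right) = 6 + \left(7497 - i \sqrt{11027}\right) = 7503 - i \sqrt{11027} \approx 7503.0 - 105.01 i$)
$L - F{\left(T,190 \right)} = \left(7503 - i \sqrt{11027}\right) - \left(-1\right) \left(-148\right) = \left(7503 - i \sqrt{11027}\right) - 148 = 7355 - i \sqrt{11027}$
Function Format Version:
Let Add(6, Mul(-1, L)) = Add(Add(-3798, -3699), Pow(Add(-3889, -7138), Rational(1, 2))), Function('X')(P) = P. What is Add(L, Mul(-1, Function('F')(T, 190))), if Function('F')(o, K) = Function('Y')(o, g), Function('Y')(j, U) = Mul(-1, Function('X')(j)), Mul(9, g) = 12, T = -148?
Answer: Add(7355, Mul(-1, I, Pow(11027, Rational(1, 2)))) ≈ Add(7355.0, Mul(-105.01, I))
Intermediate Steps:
g = Rational(4, 3) (g = Mul(Rational(1, 9), 12) = Rational(4, 3) ≈ 1.3333)
Function('Y')(j, U) = Mul(-1, j)
Function('F')(o, K) = Mul(-1, o)
L = Add(7503, Mul(-1, I, Pow(11027, Rational(1, 2)))) (L = Add(6, Mul(-1, Add(Add(-3798, -3699), Pow(Add(-3889, -7138), Rational(1, 2))))) = Add(6, Mul(-1, Add(-7497, Pow(-11027, Rational(1, 2))))) = Add(6, Mul(-1, Add(-7497, Mul(I, Pow(11027, Rational(1, 2)))))) = Add(6, Add(7497, Mul(-1, I, Pow(11027, Rational(1, 2))))) = Add(7503, Mul(-1, I, Pow(11027, Rational(1, 2)))) ≈ Add(7503.0, Mul(-105.01, I)))
Add(L, Mul(-1, Function('F')(T, 190))) = Add(Add(7503, Mul(-1, I, Pow(11027, Rational(1, 2)))), Mul(-1, Mul(-1, -148))) = Add(Add(7503, Mul(-1, I, Pow(11027, Rational(1, 2)))), Mul(-1, 148)) = Add(Add(7503, Mul(-1, I, Pow(11027, Rational(1, 2)))), -148) = Add(7355, Mul(-1, I, Pow(11027, Rational(1, 2))))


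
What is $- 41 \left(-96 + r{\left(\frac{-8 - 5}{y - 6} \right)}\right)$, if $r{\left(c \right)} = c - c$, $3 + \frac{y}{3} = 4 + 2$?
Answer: $3936$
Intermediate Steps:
$y = 9$ ($y = -9 + 3 \left(4 + 2\right) = -9 + 3 \cdot 6 = -9 + 18 = 9$)
$r{\left(c \right)} = 0$
$- 41 \left(-96 + r{\left(\frac{-8 - 5}{y - 6} \right)}\right) = - 41 \left(-96 + 0\right) = \left(-41\right) \left(-96\right) = 3936$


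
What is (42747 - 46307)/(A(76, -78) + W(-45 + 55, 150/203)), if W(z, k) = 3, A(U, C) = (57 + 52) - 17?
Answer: -712/19 ≈ -37.474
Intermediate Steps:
A(U, C) = 92 (A(U, C) = 109 - 17 = 92)
(42747 - 46307)/(A(76, -78) + W(-45 + 55, 150/203)) = (42747 - 46307)/(92 + 3) = -3560/95 = -3560*1/95 = -712/19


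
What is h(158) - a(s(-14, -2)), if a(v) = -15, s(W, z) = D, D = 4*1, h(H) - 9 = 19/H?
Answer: 3811/158 ≈ 24.120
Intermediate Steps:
h(H) = 9 + 19/H
D = 4
s(W, z) = 4
h(158) - a(s(-14, -2)) = (9 + 19/158) - 1*(-15) = (9 + 19*(1/158)) + 15 = (9 + 19/158) + 15 = 1441/158 + 15 = 3811/158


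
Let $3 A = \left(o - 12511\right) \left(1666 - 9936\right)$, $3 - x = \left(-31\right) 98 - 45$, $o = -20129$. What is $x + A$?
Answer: $89980686$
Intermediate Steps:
$x = 3086$ ($x = 3 - \left(\left(-31\right) 98 - 45\right) = 3 - \left(-3038 - 45\right) = 3 - -3083 = 3 + 3083 = 3086$)
$A = 89977600$ ($A = \frac{\left(-20129 - 12511\right) \left(1666 - 9936\right)}{3} = \frac{\left(-32640\right) \left(-8270\right)}{3} = \frac{1}{3} \cdot 269932800 = 89977600$)
$x + A = 3086 + 89977600 = 89980686$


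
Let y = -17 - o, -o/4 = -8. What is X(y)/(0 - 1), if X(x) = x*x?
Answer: -2401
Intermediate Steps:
o = 32 (o = -4*(-8) = 32)
y = -49 (y = -17 - 1*32 = -17 - 32 = -49)
X(x) = x**2
X(y)/(0 - 1) = (-49)**2/(0 - 1) = 2401/(-1) = -1*2401 = -2401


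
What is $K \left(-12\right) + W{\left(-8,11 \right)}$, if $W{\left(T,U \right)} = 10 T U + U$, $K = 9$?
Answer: $-977$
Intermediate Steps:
$W{\left(T,U \right)} = U + 10 T U$ ($W{\left(T,U \right)} = 10 T U + U = U + 10 T U$)
$K \left(-12\right) + W{\left(-8,11 \right)} = 9 \left(-12\right) + 11 \left(1 + 10 \left(-8\right)\right) = -108 + 11 \left(1 - 80\right) = -108 + 11 \left(-79\right) = -108 - 869 = -977$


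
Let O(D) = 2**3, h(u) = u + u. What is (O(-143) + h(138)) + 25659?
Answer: 25943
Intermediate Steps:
h(u) = 2*u
O(D) = 8
(O(-143) + h(138)) + 25659 = (8 + 2*138) + 25659 = (8 + 276) + 25659 = 284 + 25659 = 25943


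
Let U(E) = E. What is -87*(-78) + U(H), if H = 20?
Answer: 6806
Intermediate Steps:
-87*(-78) + U(H) = -87*(-78) + 20 = 6786 + 20 = 6806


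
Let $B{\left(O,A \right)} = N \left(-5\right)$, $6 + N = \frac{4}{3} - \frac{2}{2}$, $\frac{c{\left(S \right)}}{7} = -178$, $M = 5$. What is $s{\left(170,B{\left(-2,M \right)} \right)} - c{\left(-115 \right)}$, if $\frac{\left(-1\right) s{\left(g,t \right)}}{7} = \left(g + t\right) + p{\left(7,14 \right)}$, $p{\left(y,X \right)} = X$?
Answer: $- \frac{721}{3} \approx -240.33$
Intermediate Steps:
$c{\left(S \right)} = -1246$ ($c{\left(S \right)} = 7 \left(-178\right) = -1246$)
$N = - \frac{17}{3}$ ($N = -6 + \left(\frac{4}{3} - \frac{2}{2}\right) = -6 + \left(4 \cdot \frac{1}{3} - 1\right) = -6 + \left(\frac{4}{3} - 1\right) = -6 + \frac{1}{3} = - \frac{17}{3} \approx -5.6667$)
$B{\left(O,A \right)} = \frac{85}{3}$ ($B{\left(O,A \right)} = \left(- \frac{17}{3}\right) \left(-5\right) = \frac{85}{3}$)
$s{\left(g,t \right)} = -98 - 7 g - 7 t$ ($s{\left(g,t \right)} = - 7 \left(\left(g + t\right) + 14\right) = - 7 \left(14 + g + t\right) = -98 - 7 g - 7 t$)
$s{\left(170,B{\left(-2,M \right)} \right)} - c{\left(-115 \right)} = \left(-98 - 1190 - \frac{595}{3}\right) - -1246 = \left(-98 - 1190 - \frac{595}{3}\right) + 1246 = - \frac{4459}{3} + 1246 = - \frac{721}{3}$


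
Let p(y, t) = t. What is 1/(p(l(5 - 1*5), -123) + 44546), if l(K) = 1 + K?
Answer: 1/44423 ≈ 2.2511e-5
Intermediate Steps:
1/(p(l(5 - 1*5), -123) + 44546) = 1/(-123 + 44546) = 1/44423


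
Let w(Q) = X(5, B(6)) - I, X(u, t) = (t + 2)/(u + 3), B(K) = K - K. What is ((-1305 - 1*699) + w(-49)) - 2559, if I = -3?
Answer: -18239/4 ≈ -4559.8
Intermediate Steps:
B(K) = 0
X(u, t) = (2 + t)/(3 + u)
w(Q) = 13/4 (w(Q) = (2 + 0)/(3 + 5) - 1*(-3) = 2/8 + 3 = (⅛)*2 + 3 = ¼ + 3 = 13/4)
((-1305 - 1*699) + w(-49)) - 2559 = ((-1305 - 1*699) + 13/4) - 2559 = ((-1305 - 699) + 13/4) - 2559 = (-2004 + 13/4) - 2559 = -8003/4 - 2559 = -18239/4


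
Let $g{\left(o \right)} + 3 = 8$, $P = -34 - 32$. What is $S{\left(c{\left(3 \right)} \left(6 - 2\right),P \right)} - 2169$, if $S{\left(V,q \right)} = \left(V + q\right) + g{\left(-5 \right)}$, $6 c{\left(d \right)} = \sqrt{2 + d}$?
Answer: $-2230 + \frac{2 \sqrt{5}}{3} \approx -2228.5$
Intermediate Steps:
$c{\left(d \right)} = \frac{\sqrt{2 + d}}{6}$
$P = -66$ ($P = -34 - 32 = -66$)
$g{\left(o \right)} = 5$ ($g{\left(o \right)} = -3 + 8 = 5$)
$S{\left(V,q \right)} = 5 + V + q$ ($S{\left(V,q \right)} = \left(V + q\right) + 5 = 5 + V + q$)
$S{\left(c{\left(3 \right)} \left(6 - 2\right),P \right)} - 2169 = \left(5 + \frac{\sqrt{2 + 3}}{6} \left(6 - 2\right) - 66\right) - 2169 = \left(5 + \frac{\sqrt{5}}{6} \cdot 4 - 66\right) - 2169 = \left(5 + \frac{2 \sqrt{5}}{3} - 66\right) - 2169 = \left(-61 + \frac{2 \sqrt{5}}{3}\right) - 2169 = -2230 + \frac{2 \sqrt{5}}{3}$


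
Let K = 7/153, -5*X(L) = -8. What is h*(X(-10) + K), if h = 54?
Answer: 7554/85 ≈ 88.871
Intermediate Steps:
X(L) = 8/5 (X(L) = -1/5*(-8) = 8/5)
K = 7/153 (K = 7*(1/153) = 7/153 ≈ 0.045752)
h*(X(-10) + K) = 54*(8/5 + 7/153) = 54*(1259/765) = 7554/85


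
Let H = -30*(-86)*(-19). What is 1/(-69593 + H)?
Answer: -1/118613 ≈ -8.4308e-6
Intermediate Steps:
H = -49020 (H = 2580*(-19) = -49020)
1/(-69593 + H) = 1/(-69593 - 49020) = 1/(-118613) = -1/118613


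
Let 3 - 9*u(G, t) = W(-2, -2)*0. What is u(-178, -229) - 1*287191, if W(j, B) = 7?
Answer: -861572/3 ≈ -2.8719e+5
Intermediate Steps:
u(G, t) = 1/3 (u(G, t) = 1/3 - 7*0/9 = 1/3 - 1/9*0 = 1/3 + 0 = 1/3)
u(-178, -229) - 1*287191 = 1/3 - 1*287191 = 1/3 - 287191 = -861572/3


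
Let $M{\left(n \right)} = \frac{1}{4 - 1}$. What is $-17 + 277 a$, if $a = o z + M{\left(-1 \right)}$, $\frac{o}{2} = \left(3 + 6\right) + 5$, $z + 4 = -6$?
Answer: $- \frac{232454}{3} \approx -77485.0$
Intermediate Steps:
$z = -10$ ($z = -4 - 6 = -10$)
$o = 28$ ($o = 2 \left(\left(3 + 6\right) + 5\right) = 2 \left(9 + 5\right) = 2 \cdot 14 = 28$)
$M{\left(n \right)} = \frac{1}{3}$
$a = - \frac{839}{3}$ ($a = 28 \left(-10\right) + \frac{1}{3} = -280 + \frac{1}{3} = - \frac{839}{3} \approx -279.67$)
$-17 + 277 a = -17 + 277 \left(- \frac{839}{3}\right) = -17 - \frac{232403}{3} = - \frac{232454}{3}$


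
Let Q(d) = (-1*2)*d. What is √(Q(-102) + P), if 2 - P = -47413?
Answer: 3*√5291 ≈ 218.22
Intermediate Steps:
P = 47415 (P = 2 - 1*(-47413) = 2 + 47413 = 47415)
Q(d) = -2*d
√(Q(-102) + P) = √(-2*(-102) + 47415) = √(204 + 47415) = √47619 = 3*√5291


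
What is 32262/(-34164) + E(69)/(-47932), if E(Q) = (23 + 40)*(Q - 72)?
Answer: -128327099/136462404 ≈ -0.94038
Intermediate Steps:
E(Q) = -4536 + 63*Q (E(Q) = 63*(-72 + Q) = -4536 + 63*Q)
32262/(-34164) + E(69)/(-47932) = 32262/(-34164) + (-4536 + 63*69)/(-47932) = 32262*(-1/34164) + (-4536 + 4347)*(-1/47932) = -5377/5694 - 189*(-1/47932) = -5377/5694 + 189/47932 = -128327099/136462404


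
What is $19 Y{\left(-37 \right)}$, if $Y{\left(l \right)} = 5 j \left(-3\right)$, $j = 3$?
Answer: $-855$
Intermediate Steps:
$Y{\left(l \right)} = -45$ ($Y{\left(l \right)} = 5 \cdot 3 \left(-3\right) = 15 \left(-3\right) = -45$)
$19 Y{\left(-37 \right)} = 19 \left(-45\right) = -855$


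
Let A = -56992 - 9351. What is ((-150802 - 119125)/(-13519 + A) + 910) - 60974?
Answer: -4796561241/79862 ≈ -60061.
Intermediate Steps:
A = -66343
((-150802 - 119125)/(-13519 + A) + 910) - 60974 = ((-150802 - 119125)/(-13519 - 66343) + 910) - 60974 = (-269927/(-79862) + 910) - 60974 = (-269927*(-1/79862) + 910) - 60974 = (269927/79862 + 910) - 60974 = 72944347/79862 - 60974 = -4796561241/79862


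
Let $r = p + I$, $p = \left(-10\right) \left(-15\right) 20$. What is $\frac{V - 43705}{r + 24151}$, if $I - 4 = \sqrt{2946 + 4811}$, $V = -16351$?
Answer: $- \frac{407705170}{184346567} + \frac{15014 \sqrt{7757}}{184346567} \approx -2.2044$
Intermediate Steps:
$I = 4 + \sqrt{7757}$ ($I = 4 + \sqrt{2946 + 4811} = 4 + \sqrt{7757} \approx 92.074$)
$p = 3000$ ($p = 150 \cdot 20 = 3000$)
$r = 3004 + \sqrt{7757}$ ($r = 3000 + \left(4 + \sqrt{7757}\right) = 3004 + \sqrt{7757} \approx 3092.1$)
$\frac{V - 43705}{r + 24151} = \frac{-16351 - 43705}{\left(3004 + \sqrt{7757}\right) + 24151} = - \frac{60056}{27155 + \sqrt{7757}}$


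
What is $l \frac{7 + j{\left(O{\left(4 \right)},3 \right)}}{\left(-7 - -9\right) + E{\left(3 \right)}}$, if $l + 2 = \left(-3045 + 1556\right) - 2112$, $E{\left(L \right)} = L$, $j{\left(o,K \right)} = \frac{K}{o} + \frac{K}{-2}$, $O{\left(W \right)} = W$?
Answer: $- \frac{18015}{4} \approx -4503.8$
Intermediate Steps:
$j{\left(o,K \right)} = - \frac{K}{2} + \frac{K}{o}$ ($j{\left(o,K \right)} = \frac{K}{o} + K \left(- \frac{1}{2}\right) = \frac{K}{o} - \frac{K}{2} = - \frac{K}{2} + \frac{K}{o}$)
$l = -3603$ ($l = -2 + \left(\left(-3045 + 1556\right) - 2112\right) = -2 - 3601 = -3603$)
$l \frac{7 + j{\left(O{\left(4 \right)},3 \right)}}{\left(-7 - -9\right) + E{\left(3 \right)}} = - 3603 \frac{7 + \left(\left(- \frac{1}{2}\right) 3 + \frac{3}{4}\right)}{\left(-7 - -9\right) + 3} = - 3603 \frac{7 + \left(- \frac{3}{2} + 3 \cdot \frac{1}{4}\right)}{\left(-7 + 9\right) + 3} = - 3603 \frac{7 + \left(- \frac{3}{2} + \frac{3}{4}\right)}{2 + 3} = - 3603 \frac{7 - \frac{3}{4}}{5} = - 3603 \cdot \frac{25}{4} \cdot \frac{1}{5} = \left(-3603\right) \frac{5}{4} = - \frac{18015}{4}$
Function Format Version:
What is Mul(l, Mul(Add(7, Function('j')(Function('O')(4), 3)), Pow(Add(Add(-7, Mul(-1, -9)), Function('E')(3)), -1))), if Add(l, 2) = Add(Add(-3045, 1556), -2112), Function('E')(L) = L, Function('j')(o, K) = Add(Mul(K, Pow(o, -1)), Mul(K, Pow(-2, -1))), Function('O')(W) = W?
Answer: Rational(-18015, 4) ≈ -4503.8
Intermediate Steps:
Function('j')(o, K) = Add(Mul(Rational(-1, 2), K), Mul(K, Pow(o, -1))) (Function('j')(o, K) = Add(Mul(K, Pow(o, -1)), Mul(K, Rational(-1, 2))) = Add(Mul(K, Pow(o, -1)), Mul(Rational(-1, 2), K)) = Add(Mul(Rational(-1, 2), K), Mul(K, Pow(o, -1))))
l = -3603 (l = Add(-2, Add(Add(-3045, 1556), -2112)) = Add(-2, Add(-1489, -2112)) = Add(-2, -3601) = -3603)
Mul(l, Mul(Add(7, Function('j')(Function('O')(4), 3)), Pow(Add(Add(-7, Mul(-1, -9)), Function('E')(3)), -1))) = Mul(-3603, Mul(Add(7, Add(Mul(Rational(-1, 2), 3), Mul(3, Pow(4, -1)))), Pow(Add(Add(-7, Mul(-1, -9)), 3), -1))) = Mul(-3603, Mul(Add(7, Add(Rational(-3, 2), Mul(3, Rational(1, 4)))), Pow(Add(Add(-7, 9), 3), -1))) = Mul(-3603, Mul(Add(7, Add(Rational(-3, 2), Rational(3, 4))), Pow(Add(2, 3), -1))) = Mul(-3603, Mul(Add(7, Rational(-3, 4)), Pow(5, -1))) = Mul(-3603, Mul(Rational(25, 4), Rational(1, 5))) = Mul(-3603, Rational(5, 4)) = Rational(-18015, 4)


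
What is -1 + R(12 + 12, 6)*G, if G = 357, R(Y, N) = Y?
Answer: 8567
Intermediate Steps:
-1 + R(12 + 12, 6)*G = -1 + (12 + 12)*357 = -1 + 24*357 = -1 + 8568 = 8567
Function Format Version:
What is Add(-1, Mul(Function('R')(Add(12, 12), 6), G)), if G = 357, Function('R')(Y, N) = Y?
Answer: 8567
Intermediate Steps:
Add(-1, Mul(Function('R')(Add(12, 12), 6), G)) = Add(-1, Mul(Add(12, 12), 357)) = Add(-1, Mul(24, 357)) = Add(-1, 8568) = 8567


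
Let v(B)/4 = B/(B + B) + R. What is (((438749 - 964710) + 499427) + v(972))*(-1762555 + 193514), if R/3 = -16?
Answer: 41931051684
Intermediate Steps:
R = -48 (R = 3*(-16) = -48)
v(B) = -190 (v(B) = 4*(B/(B + B) - 48) = 4*(B/((2*B)) - 48) = 4*(B*(1/(2*B)) - 48) = 4*(1/2 - 48) = 4*(-95/2) = -190)
(((438749 - 964710) + 499427) + v(972))*(-1762555 + 193514) = (((438749 - 964710) + 499427) - 190)*(-1762555 + 193514) = ((-525961 + 499427) - 190)*(-1569041) = (-26534 - 190)*(-1569041) = -26724*(-1569041) = 41931051684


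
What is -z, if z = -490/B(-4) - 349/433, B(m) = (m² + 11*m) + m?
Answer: -100501/6928 ≈ -14.507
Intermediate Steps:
B(m) = m² + 12*m
z = 100501/6928 (z = -490*(-1/(4*(12 - 4))) - 349/433 = -490/((-4*8)) - 349*1/433 = -490/(-32) - 349/433 = -490*(-1/32) - 349/433 = 245/16 - 349/433 = 100501/6928 ≈ 14.507)
-z = -1*100501/6928 = -100501/6928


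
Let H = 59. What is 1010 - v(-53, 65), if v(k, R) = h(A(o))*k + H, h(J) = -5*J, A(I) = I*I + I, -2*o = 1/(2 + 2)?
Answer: 62719/64 ≈ 979.98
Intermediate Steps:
o = -⅛ (o = -1/(2*(2 + 2)) = -½/4 = -½*¼ = -⅛ ≈ -0.12500)
A(I) = I + I² (A(I) = I² + I = I + I²)
v(k, R) = 59 + 35*k/64 (v(k, R) = (-(-5)*(1 - ⅛)/8)*k + 59 = (-(-5)*7/(8*8))*k + 59 = (-5*(-7/64))*k + 59 = 35*k/64 + 59 = 59 + 35*k/64)
1010 - v(-53, 65) = 1010 - (59 + (35/64)*(-53)) = 1010 - (59 - 1855/64) = 1010 - 1*1921/64 = 1010 - 1921/64 = 62719/64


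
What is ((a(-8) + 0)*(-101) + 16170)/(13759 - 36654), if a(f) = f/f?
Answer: -16069/22895 ≈ -0.70186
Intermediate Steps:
a(f) = 1
((a(-8) + 0)*(-101) + 16170)/(13759 - 36654) = ((1 + 0)*(-101) + 16170)/(13759 - 36654) = (1*(-101) + 16170)/(-22895) = (-101 + 16170)*(-1/22895) = 16069*(-1/22895) = -16069/22895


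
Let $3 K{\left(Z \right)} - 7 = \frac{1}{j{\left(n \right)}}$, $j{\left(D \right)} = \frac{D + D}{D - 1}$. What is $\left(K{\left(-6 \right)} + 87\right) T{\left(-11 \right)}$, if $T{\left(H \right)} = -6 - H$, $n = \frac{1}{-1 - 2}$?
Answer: $450$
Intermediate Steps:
$n = - \frac{1}{3}$ ($n = \frac{1}{-3} = - \frac{1}{3} \approx -0.33333$)
$j{\left(D \right)} = \frac{2 D}{-1 + D}$
$K{\left(Z \right)} = 3$ ($K{\left(Z \right)} = \frac{7}{3} + \frac{1}{3 \cdot 2 \left(- \frac{1}{3}\right) \frac{1}{-1 - \frac{1}{3}}} = \frac{7}{3} + \frac{1}{3 \cdot 2 \left(- \frac{1}{3}\right) \frac{1}{- \frac{4}{3}}} = \frac{7}{3} + \frac{1}{3 \cdot 2 \left(- \frac{1}{3}\right) \left(- \frac{3}{4}\right)} = \frac{7}{3} + \frac{\frac{1}{\frac{1}{2}}}{3} = \frac{7}{3} + \frac{1}{3} \cdot 2 = \frac{7}{3} + \frac{2}{3} = 3$)
$\left(K{\left(-6 \right)} + 87\right) T{\left(-11 \right)} = \left(3 + 87\right) \left(-6 - -11\right) = 90 \left(-6 + 11\right) = 90 \cdot 5 = 450$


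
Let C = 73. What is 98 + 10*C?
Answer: 828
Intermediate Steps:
98 + 10*C = 98 + 10*73 = 98 + 730 = 828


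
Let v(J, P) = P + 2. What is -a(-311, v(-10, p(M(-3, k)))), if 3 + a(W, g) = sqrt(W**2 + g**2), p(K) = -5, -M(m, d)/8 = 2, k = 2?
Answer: 3 - sqrt(96730) ≈ -308.01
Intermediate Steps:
M(m, d) = -16 (M(m, d) = -8*2 = -16)
v(J, P) = 2 + P
a(W, g) = -3 + sqrt(W**2 + g**2)
-a(-311, v(-10, p(M(-3, k)))) = -(-3 + sqrt((-311)**2 + (2 - 5)**2)) = -(-3 + sqrt(96721 + (-3)**2)) = -(-3 + sqrt(96721 + 9)) = -(-3 + sqrt(96730)) = 3 - sqrt(96730)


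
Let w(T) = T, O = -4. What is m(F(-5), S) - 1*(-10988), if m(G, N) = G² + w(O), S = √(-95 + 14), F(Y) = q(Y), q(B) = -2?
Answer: 10988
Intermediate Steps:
F(Y) = -2
S = 9*I (S = √(-81) = 9*I ≈ 9.0*I)
m(G, N) = -4 + G² (m(G, N) = G² - 4 = -4 + G²)
m(F(-5), S) - 1*(-10988) = (-4 + (-2)²) - 1*(-10988) = (-4 + 4) + 10988 = 0 + 10988 = 10988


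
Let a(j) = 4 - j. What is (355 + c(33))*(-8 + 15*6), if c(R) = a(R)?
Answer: 26732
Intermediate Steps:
c(R) = 4 - R
(355 + c(33))*(-8 + 15*6) = (355 + (4 - 1*33))*(-8 + 15*6) = (355 + (4 - 33))*(-8 + 90) = (355 - 29)*82 = 326*82 = 26732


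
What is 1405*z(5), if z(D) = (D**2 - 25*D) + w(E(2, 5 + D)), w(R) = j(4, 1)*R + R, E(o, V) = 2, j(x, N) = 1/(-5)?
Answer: -138252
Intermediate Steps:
j(x, N) = -1/5
w(R) = 4*R/5 (w(R) = -R/5 + R = 4*R/5)
z(D) = 8/5 + D**2 - 25*D (z(D) = (D**2 - 25*D) + (4/5)*2 = (D**2 - 25*D) + 8/5 = 8/5 + D**2 - 25*D)
1405*z(5) = 1405*(8/5 + 5**2 - 25*5) = 1405*(8/5 + 25 - 125) = 1405*(-492/5) = -138252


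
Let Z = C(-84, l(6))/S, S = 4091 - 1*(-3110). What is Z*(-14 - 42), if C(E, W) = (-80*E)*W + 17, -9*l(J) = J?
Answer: 249928/7201 ≈ 34.707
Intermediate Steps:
l(J) = -J/9
C(E, W) = 17 - 80*E*W (C(E, W) = -80*E*W + 17 = 17 - 80*E*W)
S = 7201 (S = 4091 + 3110 = 7201)
Z = -4463/7201 (Z = (17 - 80*(-84)*(-⅑*6))/7201 = (17 - 80*(-84)*(-⅔))*(1/7201) = (17 - 4480)*(1/7201) = -4463*1/7201 = -4463/7201 ≈ -0.61977)
Z*(-14 - 42) = -4463*(-14 - 42)/7201 = -4463/7201*(-56) = 249928/7201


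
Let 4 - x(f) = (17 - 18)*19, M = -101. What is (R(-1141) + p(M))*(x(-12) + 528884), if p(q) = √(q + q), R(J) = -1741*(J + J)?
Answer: 2101327412534 + 528907*I*√202 ≈ 2.1013e+12 + 7.5172e+6*I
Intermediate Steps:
R(J) = -3482*J
x(f) = 23 (x(f) = 4 - (17 - 18)*19 = 4 - (-1)*19 = 4 - 1*(-19) = 4 + 19 = 23)
p(q) = √2*√q (p(q) = √(2*q) = √2*√q)
(R(-1141) + p(M))*(x(-12) + 528884) = (-3482*(-1141) + √2*√(-101))*(23 + 528884) = (3972962 + √2*(I*√101))*528907 = (3972962 + I*√202)*528907 = 2101327412534 + 528907*I*√202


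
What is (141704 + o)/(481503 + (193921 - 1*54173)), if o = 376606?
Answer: 518310/621251 ≈ 0.83430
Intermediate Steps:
(141704 + o)/(481503 + (193921 - 1*54173)) = (141704 + 376606)/(481503 + (193921 - 1*54173)) = 518310/(481503 + (193921 - 54173)) = 518310/(481503 + 139748) = 518310/621251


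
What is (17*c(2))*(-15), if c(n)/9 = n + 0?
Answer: -4590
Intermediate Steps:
c(n) = 9*n (c(n) = 9*(n + 0) = 9*n)
(17*c(2))*(-15) = (17*(9*2))*(-15) = (17*18)*(-15) = 306*(-15) = -4590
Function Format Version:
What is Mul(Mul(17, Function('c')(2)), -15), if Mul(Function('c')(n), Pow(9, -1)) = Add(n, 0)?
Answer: -4590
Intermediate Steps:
Function('c')(n) = Mul(9, n) (Function('c')(n) = Mul(9, Add(n, 0)) = Mul(9, n))
Mul(Mul(17, Function('c')(2)), -15) = Mul(Mul(17, Mul(9, 2)), -15) = Mul(Mul(17, 18), -15) = Mul(306, -15) = -4590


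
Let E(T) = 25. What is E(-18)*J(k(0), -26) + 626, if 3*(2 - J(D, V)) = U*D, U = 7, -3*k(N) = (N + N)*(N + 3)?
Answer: 676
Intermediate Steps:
k(N) = -2*N*(3 + N)/3 (k(N) = -(N + N)*(N + 3)/3 = -2*N*(3 + N)/3)
J(D, V) = 2 - 7*D/3
E(-18)*J(k(0), -26) + 626 = 25*(2 - (-14)*0*(3 + 0)/9) + 626 = 25*(2 - (-14)*0*3/9) + 626 = 25*(2 - 7/3*0) + 626 = 25*(2 + 0) + 626 = 25*2 + 626 = 50 + 626 = 676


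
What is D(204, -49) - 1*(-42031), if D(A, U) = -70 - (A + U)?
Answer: 41806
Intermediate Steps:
D(A, U) = -70 - A - U (D(A, U) = -70 + (-A - U) = -70 - A - U)
D(204, -49) - 1*(-42031) = (-70 - 1*204 - 1*(-49)) - 1*(-42031) = (-70 - 204 + 49) + 42031 = -225 + 42031 = 41806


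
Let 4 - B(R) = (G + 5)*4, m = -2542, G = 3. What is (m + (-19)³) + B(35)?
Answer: -9429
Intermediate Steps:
B(R) = -28 (B(R) = 4 - (3 + 5)*4 = 4 - 8*4 = 4 - 1*32 = 4 - 32 = -28)
(m + (-19)³) + B(35) = (-2542 + (-19)³) - 28 = (-2542 - 6859) - 28 = -9401 - 28 = -9429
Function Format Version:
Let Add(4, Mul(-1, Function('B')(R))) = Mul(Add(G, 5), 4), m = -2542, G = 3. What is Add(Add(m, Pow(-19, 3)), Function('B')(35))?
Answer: -9429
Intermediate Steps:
Function('B')(R) = -28 (Function('B')(R) = Add(4, Mul(-1, Mul(Add(3, 5), 4))) = Add(4, Mul(-1, Mul(8, 4))) = Add(4, Mul(-1, 32)) = Add(4, -32) = -28)
Add(Add(m, Pow(-19, 3)), Function('B')(35)) = Add(Add(-2542, Pow(-19, 3)), -28) = Add(Add(-2542, -6859), -28) = Add(-9401, -28) = -9429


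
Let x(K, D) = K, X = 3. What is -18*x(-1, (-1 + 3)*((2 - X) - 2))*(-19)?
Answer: -342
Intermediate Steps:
-18*x(-1, (-1 + 3)*((2 - X) - 2))*(-19) = -18*(-1)*(-19) = 18*(-19) = -342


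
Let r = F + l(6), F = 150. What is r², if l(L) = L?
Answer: 24336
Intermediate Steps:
r = 156 (r = 150 + 6 = 156)
r² = 156² = 24336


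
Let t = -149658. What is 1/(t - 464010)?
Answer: -1/613668 ≈ -1.6295e-6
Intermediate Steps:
1/(t - 464010) = 1/(-149658 - 464010) = 1/(-613668) = -1/613668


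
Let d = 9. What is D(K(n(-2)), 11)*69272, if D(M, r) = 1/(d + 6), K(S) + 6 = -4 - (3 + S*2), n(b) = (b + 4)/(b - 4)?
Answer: 69272/15 ≈ 4618.1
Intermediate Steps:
n(b) = (4 + b)/(-4 + b)
K(S) = -13 - 2*S (K(S) = -6 + (-4 - (3 + S*2)) = -6 + (-4 - (3 + 2*S)) = -6 + (-4 + (-3 - 2*S)) = -6 + (-7 - 2*S) = -13 - 2*S)
D(M, r) = 1/15 (D(M, r) = 1/(9 + 6) = 1/15)
D(K(n(-2)), 11)*69272 = (1/15)*69272 = 69272/15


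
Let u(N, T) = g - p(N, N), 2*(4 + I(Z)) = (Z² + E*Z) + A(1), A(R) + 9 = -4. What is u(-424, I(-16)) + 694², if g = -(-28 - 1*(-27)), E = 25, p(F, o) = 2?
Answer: 481635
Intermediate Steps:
A(R) = -13 (A(R) = -9 - 4 = -13)
g = 1 (g = -(-28 + 27) = -1*(-1) = 1)
I(Z) = -21/2 + Z²/2 + 25*Z/2 (I(Z) = -4 + ((Z² + 25*Z) - 13)/2 = -4 + (-13 + Z² + 25*Z)/2 = -4 + (-13/2 + Z²/2 + 25*Z/2) = -21/2 + Z²/2 + 25*Z/2)
u(N, T) = -1 (u(N, T) = 1 - 1*2 = 1 - 2 = -1)
u(-424, I(-16)) + 694² = -1 + 694² = -1 + 481636 = 481635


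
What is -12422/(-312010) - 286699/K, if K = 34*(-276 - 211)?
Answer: 44829319233/2583130790 ≈ 17.355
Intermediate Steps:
K = -16558 (K = 34*(-487) = -16558)
-12422/(-312010) - 286699/K = -12422/(-312010) - 286699/(-16558) = -12422*(-1/312010) - 286699*(-1/16558) = 6211/156005 + 286699/16558 = 44829319233/2583130790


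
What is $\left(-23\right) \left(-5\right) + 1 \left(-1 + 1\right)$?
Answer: $115$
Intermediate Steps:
$\left(-23\right) \left(-5\right) + 1 \left(-1 + 1\right) = 115 + 1 \cdot 0 = 115 + 0 = 115$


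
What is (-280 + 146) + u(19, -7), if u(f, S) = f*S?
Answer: -267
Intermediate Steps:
u(f, S) = S*f
(-280 + 146) + u(19, -7) = (-280 + 146) - 7*19 = -134 - 133 = -267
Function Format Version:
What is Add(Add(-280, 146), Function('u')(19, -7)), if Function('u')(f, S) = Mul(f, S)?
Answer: -267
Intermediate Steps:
Function('u')(f, S) = Mul(S, f)
Add(Add(-280, 146), Function('u')(19, -7)) = Add(Add(-280, 146), Mul(-7, 19)) = Add(-134, -133) = -267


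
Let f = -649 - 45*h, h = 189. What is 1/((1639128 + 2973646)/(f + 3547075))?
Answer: 3537921/4612774 ≈ 0.76698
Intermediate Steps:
f = -9154 (f = -649 - 45*189 = -649 - 8505 = -9154)
1/((1639128 + 2973646)/(f + 3547075)) = 1/((1639128 + 2973646)/(-9154 + 3547075)) = 1/(4612774/3537921) = 3537921/4612774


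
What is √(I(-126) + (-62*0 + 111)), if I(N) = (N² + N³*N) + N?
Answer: √252063237 ≈ 15877.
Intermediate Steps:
I(N) = N + N² + N⁴ (I(N) = (N² + N⁴) + N = N + N² + N⁴)
√(I(-126) + (-62*0 + 111)) = √(-126*(1 - 126 + (-126)³) + (-62*0 + 111)) = √(-126*(1 - 126 - 2000376) + (0 + 111)) = √(-126*(-2000501) + 111) = √(252063126 + 111) = √252063237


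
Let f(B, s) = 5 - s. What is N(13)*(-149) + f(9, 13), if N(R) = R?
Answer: -1945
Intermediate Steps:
N(13)*(-149) + f(9, 13) = 13*(-149) + (5 - 1*13) = -1937 + (5 - 13) = -1937 - 8 = -1945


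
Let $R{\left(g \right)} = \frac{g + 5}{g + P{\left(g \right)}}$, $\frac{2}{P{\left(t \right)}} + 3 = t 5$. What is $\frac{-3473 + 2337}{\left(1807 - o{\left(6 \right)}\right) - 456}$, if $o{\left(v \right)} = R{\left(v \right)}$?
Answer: $- \frac{186304}{221267} \approx -0.84199$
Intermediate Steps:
$P{\left(t \right)} = \frac{2}{-3 + 5 t}$ ($P{\left(t \right)} = \frac{2}{-3 + t 5} = \frac{2}{-3 + 5 t}$)
$R{\left(g \right)} = \frac{5 + g}{g + \frac{2}{-3 + 5 g}}$ ($R{\left(g \right)} = \frac{g + 5}{g + \frac{2}{-3 + 5 g}} = \frac{5 + g}{g + \frac{2}{-3 + 5 g}}$)
$o{\left(v \right)} = \frac{\left(-3 + 5 v\right) \left(5 + v\right)}{2 + v \left(-3 + 5 v\right)}$
$\frac{-3473 + 2337}{\left(1807 - o{\left(6 \right)}\right) - 456} = \frac{-3473 + 2337}{\left(1807 - \frac{\left(-3 + 5 \cdot 6\right) \left(5 + 6\right)}{2 + 6 \left(-3 + 5 \cdot 6\right)}\right) - 456} = - \frac{1136}{\left(1807 - \frac{1}{2 + 6 \left(-3 + 30\right)} \left(-3 + 30\right) 11\right) - 456} = - \frac{1136}{\left(1807 - \frac{1}{2 + 6 \cdot 27} \cdot 27 \cdot 11\right) - 456} = - \frac{1136}{\left(1807 - \frac{1}{2 + 162} \cdot 27 \cdot 11\right) - 456} = - \frac{1136}{\left(1807 - \frac{1}{164} \cdot 27 \cdot 11\right) - 456} = - \frac{1136}{\left(1807 - \frac{297}{164}\right) - 456} = - \frac{1136}{\frac{296051}{164} - 456} = - \frac{1136}{\frac{221267}{164}} = \left(-1136\right) \frac{164}{221267} = - \frac{186304}{221267}$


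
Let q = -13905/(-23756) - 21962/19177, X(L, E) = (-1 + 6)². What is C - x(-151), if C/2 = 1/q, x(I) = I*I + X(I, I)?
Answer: -5823209421486/255073087 ≈ -22830.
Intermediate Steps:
X(L, E) = 25 (X(L, E) = 5² = 25)
q = -255073087/455568812 (q = -13905*(-1/23756) - 21962*1/19177 = 13905/23756 - 21962/19177 = -255073087/455568812 ≈ -0.55990)
x(I) = 25 + I² (x(I) = I*I + 25 = I² + 25 = 25 + I²)
C = -911137624/255073087 (C = 2/(-255073087/455568812) = 2*(-455568812/255073087) = -911137624/255073087 ≈ -3.5721)
C - x(-151) = -911137624/255073087 - (25 + (-151)²) = -911137624/255073087 - (25 + 22801) = -911137624/255073087 - 1*22826 = -911137624/255073087 - 22826 = -5823209421486/255073087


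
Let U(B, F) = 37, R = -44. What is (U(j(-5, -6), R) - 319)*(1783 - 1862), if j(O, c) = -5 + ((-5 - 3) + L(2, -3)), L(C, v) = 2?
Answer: 22278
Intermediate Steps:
j(O, c) = -11 (j(O, c) = -5 + ((-5 - 3) + 2) = -5 + (-8 + 2) = -5 - 6 = -11)
(U(j(-5, -6), R) - 319)*(1783 - 1862) = (37 - 319)*(1783 - 1862) = -282*(-79) = 22278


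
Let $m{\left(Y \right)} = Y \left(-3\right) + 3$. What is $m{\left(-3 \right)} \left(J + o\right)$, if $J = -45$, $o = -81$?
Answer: $-1512$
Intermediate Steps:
$m{\left(Y \right)} = 3 - 3 Y$ ($m{\left(Y \right)} = - 3 Y + 3 = 3 - 3 Y$)
$m{\left(-3 \right)} \left(J + o\right) = \left(3 - -9\right) \left(-45 - 81\right) = \left(3 + 9\right) \left(-126\right) = 12 \left(-126\right) = -1512$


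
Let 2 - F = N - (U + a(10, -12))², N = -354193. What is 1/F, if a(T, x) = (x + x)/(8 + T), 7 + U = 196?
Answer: 9/3504724 ≈ 2.5680e-6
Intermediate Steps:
U = 189 (U = -7 + 196 = 189)
a(T, x) = 2*x/(8 + T) (a(T, x) = (2*x)/(8 + T) = 2*x/(8 + T))
F = 3504724/9 (F = 2 - (-354193 - (189 + 2*(-12)/(8 + 10))²) = 2 - (-354193 - (189 + 2*(-12)/18)²) = 2 - (-354193 - (189 + 2*(-12)*(1/18))²) = 2 - (-354193 - (189 - 4/3)²) = 2 - (-354193 - (563/3)²) = 2 - (-354193 - 1*316969/9) = 2 - (-354193 - 316969/9) = 2 - 1*(-3504706/9) = 2 + 3504706/9 = 3504724/9 ≈ 3.8941e+5)
1/F = 1/(3504724/9) = 9/3504724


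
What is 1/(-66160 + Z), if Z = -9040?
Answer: -1/75200 ≈ -1.3298e-5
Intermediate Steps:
1/(-66160 + Z) = 1/(-66160 - 9040) = 1/(-75200) = -1/75200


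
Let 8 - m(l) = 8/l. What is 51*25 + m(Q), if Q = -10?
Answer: 6419/5 ≈ 1283.8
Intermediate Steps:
m(l) = 8 - 8/l
51*25 + m(Q) = 51*25 + (8 - 8/(-10)) = 1275 + (8 - 8*(-⅒)) = 1275 + (8 + ⅘) = 1275 + 44/5 = 6419/5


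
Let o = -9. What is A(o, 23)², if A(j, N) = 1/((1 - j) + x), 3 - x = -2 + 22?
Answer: 1/49 ≈ 0.020408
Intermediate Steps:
x = -17 (x = 3 - (-2 + 22) = 3 - 1*20 = 3 - 20 = -17)
A(j, N) = 1/(-16 - j) (A(j, N) = 1/((1 - j) - 17) = 1/(-16 - j))
A(o, 23)² = (-1/(16 - 9))² = (-1/7)² = (-1*⅐)² = (-⅐)² = 1/49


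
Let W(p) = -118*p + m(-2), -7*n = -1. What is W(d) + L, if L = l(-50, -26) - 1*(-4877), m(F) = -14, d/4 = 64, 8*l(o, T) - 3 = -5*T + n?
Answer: -354597/14 ≈ -25328.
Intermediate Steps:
n = ⅐ (n = -⅐*(-1) = ⅐ ≈ 0.14286)
l(o, T) = 11/28 - 5*T/8 (l(o, T) = 3/8 + (-5*T + ⅐)/8 = 3/8 + (⅐ - 5*T)/8 = 3/8 + (1/56 - 5*T/8) = 11/28 - 5*T/8)
d = 256 (d = 4*64 = 256)
W(p) = -14 - 118*p (W(p) = -118*p - 14 = -14 - 118*p)
L = 68511/14 (L = (11/28 - 5/8*(-26)) - 1*(-4877) = (11/28 + 65/4) + 4877 = 233/14 + 4877 = 68511/14 ≈ 4893.6)
W(d) + L = (-14 - 118*256) + 68511/14 = (-14 - 30208) + 68511/14 = -30222 + 68511/14 = -354597/14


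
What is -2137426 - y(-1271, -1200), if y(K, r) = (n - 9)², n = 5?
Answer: -2137442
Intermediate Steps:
y(K, r) = 16 (y(K, r) = (5 - 9)² = (-4)² = 16)
-2137426 - y(-1271, -1200) = -2137426 - 1*16 = -2137426 - 16 = -2137442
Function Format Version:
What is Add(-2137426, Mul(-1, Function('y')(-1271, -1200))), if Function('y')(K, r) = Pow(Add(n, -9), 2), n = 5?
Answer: -2137442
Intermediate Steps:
Function('y')(K, r) = 16 (Function('y')(K, r) = Pow(Add(5, -9), 2) = Pow(-4, 2) = 16)
Add(-2137426, Mul(-1, Function('y')(-1271, -1200))) = Add(-2137426, Mul(-1, 16)) = Add(-2137426, -16) = -2137442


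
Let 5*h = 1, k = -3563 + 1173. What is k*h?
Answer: -478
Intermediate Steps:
k = -2390
h = ⅕ (h = (⅕)*1 = ⅕ ≈ 0.20000)
k*h = -2390*⅕ = -478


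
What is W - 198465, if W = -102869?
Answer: -301334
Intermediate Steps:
W - 198465 = -102869 - 198465 = -301334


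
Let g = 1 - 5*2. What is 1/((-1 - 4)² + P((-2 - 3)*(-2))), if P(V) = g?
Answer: 1/16 ≈ 0.062500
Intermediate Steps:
g = -9 (g = 1 - 10 = -9)
P(V) = -9
1/((-1 - 4)² + P((-2 - 3)*(-2))) = 1/((-1 - 4)² - 9) = 1/((-5)² - 9) = 1/(25 - 9) = 1/16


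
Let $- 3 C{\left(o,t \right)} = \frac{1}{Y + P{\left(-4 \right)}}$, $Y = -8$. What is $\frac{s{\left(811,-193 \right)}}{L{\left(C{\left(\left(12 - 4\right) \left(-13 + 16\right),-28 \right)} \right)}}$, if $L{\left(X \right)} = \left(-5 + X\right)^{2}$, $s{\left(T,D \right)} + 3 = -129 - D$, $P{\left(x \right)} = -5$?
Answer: $\frac{92781}{37636} \approx 2.4652$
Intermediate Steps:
$s{\left(T,D \right)} = -132 - D$ ($s{\left(T,D \right)} = -3 - \left(129 + D\right) = -132 - D$)
$C{\left(o,t \right)} = \frac{1}{39}$ ($C{\left(o,t \right)} = - \frac{1}{3 \left(-8 - 5\right)} = - \frac{1}{3 \left(-13\right)} = \left(- \frac{1}{3}\right) \left(- \frac{1}{13}\right) = \frac{1}{39}$)
$\frac{s{\left(811,-193 \right)}}{L{\left(C{\left(\left(12 - 4\right) \left(-13 + 16\right),-28 \right)} \right)}} = \frac{-132 - -193}{\left(-5 + \frac{1}{39}\right)^{2}} = \frac{-132 + 193}{\left(- \frac{194}{39}\right)^{2}} = \frac{61}{\frac{37636}{1521}} = 61 \cdot \frac{1521}{37636} = \frac{92781}{37636}$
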